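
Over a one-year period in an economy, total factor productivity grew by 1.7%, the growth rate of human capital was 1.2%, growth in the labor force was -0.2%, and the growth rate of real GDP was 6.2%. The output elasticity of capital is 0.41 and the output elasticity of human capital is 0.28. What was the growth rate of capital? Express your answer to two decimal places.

Labor's share = 1 − 0.41 − 0.28 = 0.31.
gY = gA + 0.28×1.2 + 0.31×(-0.2) + 0.41×g.
0.41×g = 6.2 − 1.7 − 0.274 = 4.226.
g = 4.226 / 0.41 = 10.3073%.

10.31%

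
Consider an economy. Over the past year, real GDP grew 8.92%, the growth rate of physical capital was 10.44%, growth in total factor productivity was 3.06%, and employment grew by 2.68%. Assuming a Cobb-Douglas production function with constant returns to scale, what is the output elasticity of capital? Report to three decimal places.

gY = gA + α·gK + (1−α)·gL, so gY − gA − gL = α(gK − gL).
8.92 − 3.06 − 2.68 = α × (10.44 − 2.68).
3.18 = 7.76 α, so α = 0.40979.

0.410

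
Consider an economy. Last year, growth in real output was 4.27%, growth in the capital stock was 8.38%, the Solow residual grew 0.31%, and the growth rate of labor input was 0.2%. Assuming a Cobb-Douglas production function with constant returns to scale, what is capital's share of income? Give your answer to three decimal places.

0.460

gY = gA + α·gK + (1−α)·gL, so gY − gA − gL = α(gK − gL).
4.27 − 0.31 − 0.2 = α × (8.38 − 0.2).
3.76 = 8.18 α, so α = 0.45966.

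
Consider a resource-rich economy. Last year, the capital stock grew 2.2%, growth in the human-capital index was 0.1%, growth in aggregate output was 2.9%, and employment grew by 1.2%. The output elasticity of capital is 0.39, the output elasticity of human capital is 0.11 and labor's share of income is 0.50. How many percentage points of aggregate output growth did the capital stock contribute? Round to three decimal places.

0.858 pp

Contribution = share × growth = 0.39 × 2.2 = 0.858 pp.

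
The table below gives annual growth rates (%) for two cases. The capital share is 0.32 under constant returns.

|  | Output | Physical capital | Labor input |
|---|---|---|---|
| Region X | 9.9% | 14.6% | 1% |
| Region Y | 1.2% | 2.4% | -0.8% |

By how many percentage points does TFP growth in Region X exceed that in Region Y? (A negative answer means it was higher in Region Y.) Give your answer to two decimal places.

3.57 percentage points

Labor's share = 1 − 0.32 = 0.68.
Region X: TFP = 9.9 − 4.672 − 0.68 = 4.548%.
Region Y: TFP = 1.2 − 0.768 + 0.544 = 0.976%.
Difference = 4.548 − (0.976) = 3.572 pp.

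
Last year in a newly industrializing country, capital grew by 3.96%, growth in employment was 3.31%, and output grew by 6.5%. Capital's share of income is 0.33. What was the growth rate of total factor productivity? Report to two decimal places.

Labor's share = 1 − 0.33 = 0.67.
Capital: 0.33 × 3.96 = 1.3068 pp.
Employment: 0.67 × 3.31 = 2.2177 pp.
TFP growth = 6.5 − 3.5245 = 2.9755%.

Total factor productivity growth was 2.98%.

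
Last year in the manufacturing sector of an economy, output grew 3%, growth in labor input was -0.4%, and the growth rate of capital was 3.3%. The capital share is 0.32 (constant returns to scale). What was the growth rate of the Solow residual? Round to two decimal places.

2.22%

Labor's share = 1 − 0.32 = 0.68.
Capital: 0.32 × 3.3 = 1.056 pp.
Labor input: 0.68 × (-0.4) = -0.272 pp.
TFP growth = 3 − 0.784 = 2.216%.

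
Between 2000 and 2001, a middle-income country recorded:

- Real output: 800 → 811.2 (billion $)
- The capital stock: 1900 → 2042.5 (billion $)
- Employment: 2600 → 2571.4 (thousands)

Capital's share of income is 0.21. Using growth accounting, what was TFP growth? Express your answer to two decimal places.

TFP growth was 0.69%.

Real output growth = (811.2 − 800) / 800 = 1.4%.
The capital stock growth = (2042.5 − 1900) / 1900 = 7.5%.
Employment growth = (2571.4 − 2600) / 2600 = -1.1%.
Labor's share = 1 − 0.21 = 0.79.
The capital stock: 0.21 × 7.5 = 1.575 pp.
Employment: 0.79 × (-1.1) = -0.869 pp.
TFP growth = 1.4 − 0.706 = 0.694%.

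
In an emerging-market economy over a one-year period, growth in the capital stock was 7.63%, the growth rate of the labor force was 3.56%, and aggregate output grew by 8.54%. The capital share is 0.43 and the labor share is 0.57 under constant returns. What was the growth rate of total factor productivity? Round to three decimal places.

Total factor productivity grew 3.230%.

Labor's share = 1 − 0.43 = 0.57.
The capital stock: 0.43 × 7.63 = 3.2809 pp.
The labor force: 0.57 × 3.56 = 2.0292 pp.
TFP growth = 8.54 − 5.3101 = 3.2299%.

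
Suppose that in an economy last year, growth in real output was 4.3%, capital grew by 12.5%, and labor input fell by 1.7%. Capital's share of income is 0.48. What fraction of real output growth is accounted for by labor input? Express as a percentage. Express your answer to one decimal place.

Labor's share = 1 − 0.48 = 0.52.
Labor input contributed 0.52 × (-1.7) = -0.884 pp.
Share of growth = -0.884 / 4.3 × 100 = -20.558%.

-20.6%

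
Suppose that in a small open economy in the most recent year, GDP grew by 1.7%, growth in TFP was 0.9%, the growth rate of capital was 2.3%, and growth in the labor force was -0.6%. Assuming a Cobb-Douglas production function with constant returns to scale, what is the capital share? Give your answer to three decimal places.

gY = gA + α·gK + (1−α)·gL, so gY − gA − gL = α(gK − gL).
1.7 − 0.9 + 0.6 = α × (2.3 − (-0.6)).
1.4 = 2.9 α, so α = 0.48276.

0.483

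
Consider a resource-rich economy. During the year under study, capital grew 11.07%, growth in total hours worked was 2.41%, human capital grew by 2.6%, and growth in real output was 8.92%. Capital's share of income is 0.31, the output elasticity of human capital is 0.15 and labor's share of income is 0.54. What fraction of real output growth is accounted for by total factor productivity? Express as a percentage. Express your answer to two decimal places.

Total factor productivity accounted for 42.57% of growth.

Labor's share = 1 − 0.31 − 0.15 = 0.54.
Capital: 0.31 × 11.07 = 3.4317 pp.
Human capital: 0.15 × 2.6 = 0.39 pp.
Total hours worked: 0.54 × 2.41 = 1.3014 pp.
TFP growth = 8.92 − 5.1231 = 3.7969%.
TFP share of growth = 3.7969 / 8.92 × 100 = 42.5661%.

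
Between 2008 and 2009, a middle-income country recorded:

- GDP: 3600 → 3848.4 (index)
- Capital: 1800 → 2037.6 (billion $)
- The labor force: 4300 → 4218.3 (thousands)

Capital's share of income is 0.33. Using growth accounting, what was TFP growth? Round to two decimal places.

GDP growth = (3848.4 − 3600) / 3600 = 6.9%.
Capital growth = (2037.6 − 1800) / 1800 = 13.2%.
The labor force growth = (4218.3 − 4300) / 4300 = -1.9%.
Labor's share = 1 − 0.33 = 0.67.
Capital: 0.33 × 13.2 = 4.356 pp.
The labor force: 0.67 × (-1.9) = -1.273 pp.
TFP growth = 6.9 − 3.083 = 3.817%.

TFP growth was 3.82%.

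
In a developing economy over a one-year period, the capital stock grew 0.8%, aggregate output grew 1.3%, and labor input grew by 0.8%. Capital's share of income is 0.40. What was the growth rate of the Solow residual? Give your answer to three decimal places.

Labor's share = 1 − 0.4 = 0.6.
The capital stock: 0.4 × 0.8 = 0.32 pp.
Labor input: 0.6 × 0.8 = 0.48 pp.
TFP growth = 1.3 − 0.8 = 0.5%.

The Solow residual growth was 0.500%.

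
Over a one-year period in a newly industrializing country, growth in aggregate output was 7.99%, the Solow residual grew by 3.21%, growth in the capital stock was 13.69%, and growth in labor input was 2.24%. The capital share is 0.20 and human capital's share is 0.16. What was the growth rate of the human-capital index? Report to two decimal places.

Labor's share = 1 − 0.2 − 0.16 = 0.64.
gY = gA + 0.2×13.69 + 0.64×2.24 + 0.16×g.
0.16×g = 7.99 − 3.21 − 4.1716 = 0.6084.
g = 0.6084 / 0.16 = 3.8025%.

The human-capital index grew 3.80%.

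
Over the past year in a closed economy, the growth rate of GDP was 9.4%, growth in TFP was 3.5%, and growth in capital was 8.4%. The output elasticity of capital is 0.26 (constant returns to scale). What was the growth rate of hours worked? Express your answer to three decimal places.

Hours worked grew 5.022%.

Labor's share = 1 − 0.26 = 0.74.
gY = gA + 0.26×8.4 + 0.74×g.
0.74×g = 9.4 − 3.5 − 2.184 = 3.716.
g = 3.716 / 0.74 = 5.02162%.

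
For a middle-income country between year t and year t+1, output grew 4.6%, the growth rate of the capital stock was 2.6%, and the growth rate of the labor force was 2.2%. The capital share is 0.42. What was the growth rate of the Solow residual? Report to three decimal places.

Labor's share = 1 − 0.42 = 0.58.
The capital stock: 0.42 × 2.6 = 1.092 pp.
The labor force: 0.58 × 2.2 = 1.276 pp.
TFP growth = 4.6 − 2.368 = 2.232%.

2.232%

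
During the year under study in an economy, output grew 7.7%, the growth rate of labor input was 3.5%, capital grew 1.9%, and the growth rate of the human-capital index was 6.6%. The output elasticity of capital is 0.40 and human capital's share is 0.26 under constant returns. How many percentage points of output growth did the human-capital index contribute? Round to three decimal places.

1.716

Contribution = share × growth = 0.26 × 6.6 = 1.716 pp.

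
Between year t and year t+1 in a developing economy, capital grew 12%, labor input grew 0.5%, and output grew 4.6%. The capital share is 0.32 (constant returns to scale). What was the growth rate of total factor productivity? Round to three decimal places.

Total factor productivity growth was 0.420%.

Labor's share = 1 − 0.32 = 0.68.
Capital: 0.32 × 12 = 3.84 pp.
Labor input: 0.68 × 0.5 = 0.34 pp.
TFP growth = 4.6 − 4.18 = 0.42%.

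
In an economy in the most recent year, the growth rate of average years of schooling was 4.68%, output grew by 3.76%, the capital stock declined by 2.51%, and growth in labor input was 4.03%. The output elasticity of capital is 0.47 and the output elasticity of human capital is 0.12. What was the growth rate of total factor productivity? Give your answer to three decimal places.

Labor's share = 1 − 0.47 − 0.12 = 0.41.
The capital stock: 0.47 × (-2.51) = -1.1797 pp.
Average years of schooling: 0.12 × 4.68 = 0.5616 pp.
Labor input: 0.41 × 4.03 = 1.6523 pp.
TFP growth = 3.76 − 1.0342 = 2.7258%.

Total factor productivity growth was 2.726%.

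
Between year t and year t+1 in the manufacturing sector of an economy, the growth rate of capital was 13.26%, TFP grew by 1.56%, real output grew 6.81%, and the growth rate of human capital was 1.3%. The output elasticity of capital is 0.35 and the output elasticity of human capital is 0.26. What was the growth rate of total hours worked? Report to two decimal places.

0.69%

Labor's share = 1 − 0.35 − 0.26 = 0.39.
gY = gA + 0.35×13.26 + 0.26×1.3 + 0.39×g.
0.39×g = 6.81 − 1.56 − 4.979 = 0.271.
g = 0.271 / 0.39 = 0.6949%.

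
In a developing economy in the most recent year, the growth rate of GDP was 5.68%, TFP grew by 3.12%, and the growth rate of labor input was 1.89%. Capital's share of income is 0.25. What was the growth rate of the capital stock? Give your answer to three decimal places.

4.570%

Labor's share = 1 − 0.25 = 0.75.
gY = gA + 0.75×1.89 + 0.25×g.
0.25×g = 5.68 − 3.12 − 1.4175 = 1.1425.
g = 1.1425 / 0.25 = 4.57%.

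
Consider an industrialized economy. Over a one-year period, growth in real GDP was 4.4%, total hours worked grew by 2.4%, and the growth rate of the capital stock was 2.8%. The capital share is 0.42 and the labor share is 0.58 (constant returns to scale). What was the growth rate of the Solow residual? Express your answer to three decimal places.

Labor's share = 1 − 0.42 = 0.58.
The capital stock: 0.42 × 2.8 = 1.176 pp.
Total hours worked: 0.58 × 2.4 = 1.392 pp.
TFP growth = 4.4 − 2.568 = 1.832%.

1.832%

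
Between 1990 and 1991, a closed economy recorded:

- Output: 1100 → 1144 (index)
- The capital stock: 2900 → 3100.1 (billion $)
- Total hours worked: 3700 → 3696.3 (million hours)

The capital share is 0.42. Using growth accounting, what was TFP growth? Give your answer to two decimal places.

Output growth = (1144 − 1100) / 1100 = 4%.
The capital stock growth = (3100.1 − 2900) / 2900 = 6.9%.
Total hours worked growth = (3696.3 − 3700) / 3700 = -0.1%.
Labor's share = 1 − 0.42 = 0.58.
The capital stock: 0.42 × 6.9 = 2.898 pp.
Total hours worked: 0.58 × (-0.1) = -0.058 pp.
TFP growth = 4 − 2.84 = 1.16%.

TFP grew 1.16%.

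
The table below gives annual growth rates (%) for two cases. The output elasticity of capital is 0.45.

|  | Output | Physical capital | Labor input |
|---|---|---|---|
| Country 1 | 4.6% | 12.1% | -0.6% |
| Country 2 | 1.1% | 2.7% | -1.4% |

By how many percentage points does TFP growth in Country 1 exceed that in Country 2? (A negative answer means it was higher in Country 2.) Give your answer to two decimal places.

Labor's share = 1 − 0.45 = 0.55.
Country 1: TFP = 4.6 − 5.445 + 0.33 = -0.515%.
Country 2: TFP = 1.1 − 1.215 + 0.77 = 0.655%.
Difference = -0.515 − (0.655) = -1.17 pp.

-1.17 percentage points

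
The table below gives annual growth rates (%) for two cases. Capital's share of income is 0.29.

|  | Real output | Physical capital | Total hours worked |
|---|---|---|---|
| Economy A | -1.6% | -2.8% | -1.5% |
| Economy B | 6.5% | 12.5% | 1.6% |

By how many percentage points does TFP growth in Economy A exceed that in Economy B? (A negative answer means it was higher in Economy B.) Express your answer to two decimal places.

Labor's share = 1 − 0.29 = 0.71.
Economy A: TFP = -1.6 + 0.812 + 1.065 = 0.277%.
Economy B: TFP = 6.5 − 3.625 − 1.136 = 1.739%.
Difference = 0.277 − (1.739) = -1.462 pp.

-1.46 percentage points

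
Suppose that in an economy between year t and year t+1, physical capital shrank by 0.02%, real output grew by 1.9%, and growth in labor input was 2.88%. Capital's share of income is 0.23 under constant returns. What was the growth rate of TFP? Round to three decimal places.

Labor's share = 1 − 0.23 = 0.77.
Physical capital: 0.23 × (-0.02) = -0.0046 pp.
Labor input: 0.77 × 2.88 = 2.2176 pp.
TFP growth = 1.9 − 2.213 = -0.313%.

-0.313%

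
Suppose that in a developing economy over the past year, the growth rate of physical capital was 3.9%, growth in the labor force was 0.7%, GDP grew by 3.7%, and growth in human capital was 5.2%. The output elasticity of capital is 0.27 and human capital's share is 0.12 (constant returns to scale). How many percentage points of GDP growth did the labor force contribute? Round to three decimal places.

0.427 percentage points

Labor's share = 1 − 0.27 − 0.12 = 0.61.
Contribution = share × growth = 0.61 × 0.7 = 0.427 pp.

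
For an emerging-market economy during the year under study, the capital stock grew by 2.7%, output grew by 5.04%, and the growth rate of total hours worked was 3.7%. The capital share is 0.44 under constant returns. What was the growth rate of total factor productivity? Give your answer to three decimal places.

Labor's share = 1 − 0.44 = 0.56.
The capital stock: 0.44 × 2.7 = 1.188 pp.
Total hours worked: 0.56 × 3.7 = 2.072 pp.
TFP growth = 5.04 − 3.26 = 1.78%.

1.780%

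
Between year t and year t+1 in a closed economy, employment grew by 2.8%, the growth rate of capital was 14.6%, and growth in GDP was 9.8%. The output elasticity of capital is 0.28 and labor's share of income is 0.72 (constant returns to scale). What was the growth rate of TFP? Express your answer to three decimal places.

3.696%

Labor's share = 1 − 0.28 = 0.72.
Capital: 0.28 × 14.6 = 4.088 pp.
Employment: 0.72 × 2.8 = 2.016 pp.
TFP growth = 9.8 − 6.104 = 3.696%.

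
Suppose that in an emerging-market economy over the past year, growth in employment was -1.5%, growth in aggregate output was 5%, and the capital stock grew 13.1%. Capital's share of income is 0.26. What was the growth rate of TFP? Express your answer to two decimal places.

2.70%

Labor's share = 1 − 0.26 = 0.74.
The capital stock: 0.26 × 13.1 = 3.406 pp.
Employment: 0.74 × (-1.5) = -1.11 pp.
TFP growth = 5 − 2.296 = 2.704%.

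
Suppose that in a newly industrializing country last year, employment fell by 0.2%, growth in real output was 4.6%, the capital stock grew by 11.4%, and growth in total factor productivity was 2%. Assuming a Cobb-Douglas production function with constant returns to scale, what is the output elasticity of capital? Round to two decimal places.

gY = gA + α·gK + (1−α)·gL, so gY − gA − gL = α(gK − gL).
4.6 − 2 + 0.2 = α × (11.4 − (-0.2)).
2.8 = 11.6 α, so α = 0.2414.

α = 0.24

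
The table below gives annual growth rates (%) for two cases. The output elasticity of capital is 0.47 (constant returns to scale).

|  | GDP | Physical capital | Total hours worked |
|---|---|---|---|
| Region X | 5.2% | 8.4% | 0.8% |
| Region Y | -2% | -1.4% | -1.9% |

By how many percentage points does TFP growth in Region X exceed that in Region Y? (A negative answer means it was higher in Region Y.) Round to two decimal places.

1.16 percentage points

Labor's share = 1 − 0.47 = 0.53.
Region X: TFP = 5.2 − 3.948 − 0.424 = 0.828%.
Region Y: TFP = -2 + 0.658 + 1.007 = -0.335%.
Difference = 0.828 − (-0.335) = 1.163 pp.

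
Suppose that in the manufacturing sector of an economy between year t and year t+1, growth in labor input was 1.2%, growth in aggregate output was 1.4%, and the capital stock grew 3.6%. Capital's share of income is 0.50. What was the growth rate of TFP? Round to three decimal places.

-1.000%

Labor's share = 1 − 0.5 = 0.5.
The capital stock: 0.5 × 3.6 = 1.8 pp.
Labor input: 0.5 × 1.2 = 0.6 pp.
TFP growth = 1.4 − 2.4 = -1%.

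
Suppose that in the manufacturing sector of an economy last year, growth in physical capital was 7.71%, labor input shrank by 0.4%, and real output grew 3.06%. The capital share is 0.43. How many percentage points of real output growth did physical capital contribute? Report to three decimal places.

Contribution = share × growth = 0.43 × 7.71 = 3.3153 pp.

3.315 pp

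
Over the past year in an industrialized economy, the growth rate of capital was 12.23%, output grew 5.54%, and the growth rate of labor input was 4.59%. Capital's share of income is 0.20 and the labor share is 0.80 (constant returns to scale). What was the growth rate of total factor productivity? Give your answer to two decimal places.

Labor's share = 1 − 0.2 = 0.8.
Capital: 0.2 × 12.23 = 2.446 pp.
Labor input: 0.8 × 4.59 = 3.672 pp.
TFP growth = 5.54 − 6.118 = -0.578%.

-0.58%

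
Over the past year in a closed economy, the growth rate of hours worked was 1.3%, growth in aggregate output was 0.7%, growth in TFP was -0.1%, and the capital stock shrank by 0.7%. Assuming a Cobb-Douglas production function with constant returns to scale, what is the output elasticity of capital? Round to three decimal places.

The output elasticity of capital is 0.250.

gY = gA + α·gK + (1−α)·gL, so gY − gA − gL = α(gK − gL).
0.7 + 0.1 − 1.3 = α × (-0.7 − 1.3).
-0.5 = -2 α, so α = 0.25.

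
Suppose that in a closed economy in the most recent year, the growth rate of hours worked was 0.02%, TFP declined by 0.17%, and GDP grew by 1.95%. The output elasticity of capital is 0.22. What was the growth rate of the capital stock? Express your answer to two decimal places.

The capital stock grew 9.57%.

Labor's share = 1 − 0.22 = 0.78.
gY = gA + 0.78×0.02 + 0.22×g.
0.22×g = 1.95 + 0.17 − 0.0156 = 2.1044.
g = 2.1044 / 0.22 = 9.5655%.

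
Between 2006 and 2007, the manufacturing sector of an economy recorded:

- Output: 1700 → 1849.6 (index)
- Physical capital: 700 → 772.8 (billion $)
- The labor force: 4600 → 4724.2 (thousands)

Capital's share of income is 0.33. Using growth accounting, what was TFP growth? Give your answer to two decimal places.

3.56%

Output growth = (1849.6 − 1700) / 1700 = 8.8%.
Physical capital growth = (772.8 − 700) / 700 = 10.4%.
The labor force growth = (4724.2 − 4600) / 4600 = 2.7%.
Labor's share = 1 − 0.33 = 0.67.
Physical capital: 0.33 × 10.4 = 3.432 pp.
The labor force: 0.67 × 2.7 = 1.809 pp.
TFP growth = 8.8 − 5.241 = 3.559%.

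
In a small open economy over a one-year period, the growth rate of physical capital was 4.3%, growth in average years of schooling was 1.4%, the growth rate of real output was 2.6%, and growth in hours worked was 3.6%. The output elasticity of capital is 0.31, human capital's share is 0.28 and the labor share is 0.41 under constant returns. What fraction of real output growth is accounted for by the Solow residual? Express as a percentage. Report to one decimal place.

-23.1%

Labor's share = 1 − 0.31 − 0.28 = 0.41.
Physical capital: 0.31 × 4.3 = 1.333 pp.
Average years of schooling: 0.28 × 1.4 = 0.392 pp.
Hours worked: 0.41 × 3.6 = 1.476 pp.
TFP growth = 2.6 − 3.201 = -0.601%.
TFP share of growth = -0.601 / 2.6 × 100 = -23.115%.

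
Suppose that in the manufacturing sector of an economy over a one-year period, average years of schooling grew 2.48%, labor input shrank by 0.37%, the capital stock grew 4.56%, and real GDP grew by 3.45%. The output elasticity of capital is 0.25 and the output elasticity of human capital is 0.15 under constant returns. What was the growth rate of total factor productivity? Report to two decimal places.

Labor's share = 1 − 0.25 − 0.15 = 0.6.
The capital stock: 0.25 × 4.56 = 1.14 pp.
Average years of schooling: 0.15 × 2.48 = 0.372 pp.
Labor input: 0.6 × (-0.37) = -0.222 pp.
TFP growth = 3.45 − 1.29 = 2.16%.

Total factor productivity growth was 2.16%.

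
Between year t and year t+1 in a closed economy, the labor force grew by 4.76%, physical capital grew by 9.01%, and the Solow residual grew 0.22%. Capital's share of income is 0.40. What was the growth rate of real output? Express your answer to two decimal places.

Real output grew 6.68%.

Labor's share = 1 − 0.4 = 0.6.
Physical capital: 0.4 × 9.01 = 3.604 pp.
The labor force: 0.6 × 4.76 = 2.856 pp.
Output growth = 0.22 + 6.46 = 6.68%.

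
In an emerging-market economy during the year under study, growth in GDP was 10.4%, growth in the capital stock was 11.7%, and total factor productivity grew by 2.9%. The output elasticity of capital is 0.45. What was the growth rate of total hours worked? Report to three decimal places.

4.064%

Labor's share = 1 − 0.45 = 0.55.
gY = gA + 0.45×11.7 + 0.55×g.
0.55×g = 10.4 − 2.9 − 5.265 = 2.235.
g = 2.235 / 0.55 = 4.06364%.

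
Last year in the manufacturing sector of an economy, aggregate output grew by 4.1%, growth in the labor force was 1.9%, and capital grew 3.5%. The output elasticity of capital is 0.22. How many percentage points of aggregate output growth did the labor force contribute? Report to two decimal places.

1.48

Labor's share = 1 − 0.22 = 0.78.
Contribution = share × growth = 0.78 × 1.9 = 1.482 pp.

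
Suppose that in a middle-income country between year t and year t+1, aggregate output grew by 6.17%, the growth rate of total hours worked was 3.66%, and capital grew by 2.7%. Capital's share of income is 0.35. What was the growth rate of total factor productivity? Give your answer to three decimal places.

Labor's share = 1 − 0.35 = 0.65.
Capital: 0.35 × 2.7 = 0.945 pp.
Total hours worked: 0.65 × 3.66 = 2.379 pp.
TFP growth = 6.17 − 3.324 = 2.846%.

2.846%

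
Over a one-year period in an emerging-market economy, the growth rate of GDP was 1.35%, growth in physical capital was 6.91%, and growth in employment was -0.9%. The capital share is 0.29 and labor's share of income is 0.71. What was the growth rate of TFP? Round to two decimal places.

-0.01%

Labor's share = 1 − 0.29 = 0.71.
Physical capital: 0.29 × 6.91 = 2.0039 pp.
Employment: 0.71 × (-0.9) = -0.639 pp.
TFP growth = 1.35 − 1.3649 = -0.0149%.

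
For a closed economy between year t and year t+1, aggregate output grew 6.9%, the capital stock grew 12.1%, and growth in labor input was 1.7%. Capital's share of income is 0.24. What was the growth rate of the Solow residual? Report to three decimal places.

Labor's share = 1 − 0.24 = 0.76.
The capital stock: 0.24 × 12.1 = 2.904 pp.
Labor input: 0.76 × 1.7 = 1.292 pp.
TFP growth = 6.9 − 4.196 = 2.704%.

2.704%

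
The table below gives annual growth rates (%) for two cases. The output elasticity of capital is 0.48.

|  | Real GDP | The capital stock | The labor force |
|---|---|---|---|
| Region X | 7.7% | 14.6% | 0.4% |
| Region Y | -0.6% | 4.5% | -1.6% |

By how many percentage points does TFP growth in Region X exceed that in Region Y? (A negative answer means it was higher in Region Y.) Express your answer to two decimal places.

Labor's share = 1 − 0.48 = 0.52.
Region X: TFP = 7.7 − 7.008 − 0.208 = 0.484%.
Region Y: TFP = -0.6 − 2.16 + 0.832 = -1.928%.
Difference = 0.484 − (-1.928) = 2.412 pp.

2.41 percentage points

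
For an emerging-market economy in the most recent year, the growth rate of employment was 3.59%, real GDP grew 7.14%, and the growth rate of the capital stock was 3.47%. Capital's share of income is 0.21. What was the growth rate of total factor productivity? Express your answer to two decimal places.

Labor's share = 1 − 0.21 = 0.79.
The capital stock: 0.21 × 3.47 = 0.7287 pp.
Employment: 0.79 × 3.59 = 2.8361 pp.
TFP growth = 7.14 − 3.5648 = 3.5752%.

3.58%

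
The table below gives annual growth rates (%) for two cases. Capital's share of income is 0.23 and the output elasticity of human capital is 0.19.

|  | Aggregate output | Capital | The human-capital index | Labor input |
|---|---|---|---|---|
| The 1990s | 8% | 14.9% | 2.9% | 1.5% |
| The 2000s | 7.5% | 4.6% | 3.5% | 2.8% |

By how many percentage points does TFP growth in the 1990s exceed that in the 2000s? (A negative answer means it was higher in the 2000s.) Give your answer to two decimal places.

-1.00 percentage points

Labor's share = 1 − 0.23 − 0.19 = 0.58.
The 1990s: TFP = 8 − 3.427 − 0.551 − 0.87 = 3.152%.
The 2000s: TFP = 7.5 − 1.058 − 0.665 − 1.624 = 4.153%.
Difference = 3.152 − (4.153) = -1.001 pp.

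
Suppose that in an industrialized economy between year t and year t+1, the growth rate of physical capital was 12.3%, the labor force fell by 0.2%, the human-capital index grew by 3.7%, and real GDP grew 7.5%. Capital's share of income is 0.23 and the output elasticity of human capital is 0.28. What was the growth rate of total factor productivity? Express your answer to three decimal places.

3.733%

Labor's share = 1 − 0.23 − 0.28 = 0.49.
Physical capital: 0.23 × 12.3 = 2.829 pp.
The human-capital index: 0.28 × 3.7 = 1.036 pp.
The labor force: 0.49 × (-0.2) = -0.098 pp.
TFP growth = 7.5 − 3.767 = 3.733%.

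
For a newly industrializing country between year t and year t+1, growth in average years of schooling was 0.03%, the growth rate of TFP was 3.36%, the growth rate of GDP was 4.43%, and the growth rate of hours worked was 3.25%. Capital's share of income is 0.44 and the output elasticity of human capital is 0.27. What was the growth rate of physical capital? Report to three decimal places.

Labor's share = 1 − 0.44 − 0.27 = 0.29.
gY = gA + 0.27×0.03 + 0.29×3.25 + 0.44×g.
0.44×g = 4.43 − 3.36 − 0.9506 = 0.1194.
g = 0.1194 / 0.44 = 0.27136%.

0.271%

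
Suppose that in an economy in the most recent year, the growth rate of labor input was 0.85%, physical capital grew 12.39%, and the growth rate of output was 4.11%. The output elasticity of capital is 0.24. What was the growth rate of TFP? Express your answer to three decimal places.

0.490%

Labor's share = 1 − 0.24 = 0.76.
Physical capital: 0.24 × 12.39 = 2.9736 pp.
Labor input: 0.76 × 0.85 = 0.646 pp.
TFP growth = 4.11 − 3.6196 = 0.4904%.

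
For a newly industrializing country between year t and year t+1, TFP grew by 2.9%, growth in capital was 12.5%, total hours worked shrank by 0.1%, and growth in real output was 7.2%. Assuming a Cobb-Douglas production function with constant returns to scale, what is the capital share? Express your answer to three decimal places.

gY = gA + α·gK + (1−α)·gL, so gY − gA − gL = α(gK − gL).
7.2 − 2.9 + 0.1 = α × (12.5 − (-0.1)).
4.4 = 12.6 α, so α = 0.34921.

The capital share is 0.349.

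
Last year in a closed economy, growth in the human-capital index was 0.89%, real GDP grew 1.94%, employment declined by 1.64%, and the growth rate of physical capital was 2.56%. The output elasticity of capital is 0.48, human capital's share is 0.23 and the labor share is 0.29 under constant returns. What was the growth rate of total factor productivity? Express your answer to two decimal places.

Labor's share = 1 − 0.48 − 0.23 = 0.29.
Physical capital: 0.48 × 2.56 = 1.2288 pp.
The human-capital index: 0.23 × 0.89 = 0.2047 pp.
Employment: 0.29 × (-1.64) = -0.4756 pp.
TFP growth = 1.94 − 0.9579 = 0.9821%.

0.98%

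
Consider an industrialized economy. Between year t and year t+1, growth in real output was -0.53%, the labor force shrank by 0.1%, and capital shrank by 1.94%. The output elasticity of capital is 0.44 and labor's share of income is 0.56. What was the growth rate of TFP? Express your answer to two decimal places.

Labor's share = 1 − 0.44 = 0.56.
Capital: 0.44 × (-1.94) = -0.8536 pp.
The labor force: 0.56 × (-0.1) = -0.056 pp.
TFP growth = -0.53 + 0.9096 = 0.3796%.

0.38%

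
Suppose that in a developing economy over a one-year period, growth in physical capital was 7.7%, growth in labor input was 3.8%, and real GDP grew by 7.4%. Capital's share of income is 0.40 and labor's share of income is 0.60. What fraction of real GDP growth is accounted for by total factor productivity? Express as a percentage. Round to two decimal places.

Labor's share = 1 − 0.4 = 0.6.
Physical capital: 0.4 × 7.7 = 3.08 pp.
Labor input: 0.6 × 3.8 = 2.28 pp.
TFP growth = 7.4 − 5.36 = 2.04%.
TFP share of growth = 2.04 / 7.4 × 100 = 27.5676%.

27.57%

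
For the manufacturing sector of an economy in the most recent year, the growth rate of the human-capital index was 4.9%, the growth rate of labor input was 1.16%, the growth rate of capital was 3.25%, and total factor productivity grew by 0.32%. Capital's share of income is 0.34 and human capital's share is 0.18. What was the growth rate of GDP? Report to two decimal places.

2.86%

Labor's share = 1 − 0.34 − 0.18 = 0.48.
Capital: 0.34 × 3.25 = 1.105 pp.
The human-capital index: 0.18 × 4.9 = 0.882 pp.
Labor input: 0.48 × 1.16 = 0.5568 pp.
Output growth = 0.32 + 2.5438 = 2.8638%.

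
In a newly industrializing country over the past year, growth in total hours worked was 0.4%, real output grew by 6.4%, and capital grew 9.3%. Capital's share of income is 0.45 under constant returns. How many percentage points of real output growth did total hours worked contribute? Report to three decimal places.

0.220 pp

Labor's share = 1 − 0.45 = 0.55.
Contribution = share × growth = 0.55 × 0.4 = 0.22 pp.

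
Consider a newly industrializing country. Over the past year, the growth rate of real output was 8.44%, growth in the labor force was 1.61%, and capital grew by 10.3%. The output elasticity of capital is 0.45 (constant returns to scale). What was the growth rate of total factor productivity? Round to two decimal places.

Labor's share = 1 − 0.45 = 0.55.
Capital: 0.45 × 10.3 = 4.635 pp.
The labor force: 0.55 × 1.61 = 0.8855 pp.
TFP growth = 8.44 − 5.5205 = 2.9195%.

Total factor productivity grew 2.92%.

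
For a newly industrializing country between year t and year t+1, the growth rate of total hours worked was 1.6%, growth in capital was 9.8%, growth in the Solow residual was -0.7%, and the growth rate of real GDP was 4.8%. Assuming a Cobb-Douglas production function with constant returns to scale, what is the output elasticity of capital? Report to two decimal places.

gY = gA + α·gK + (1−α)·gL, so gY − gA − gL = α(gK − gL).
4.8 + 0.7 − 1.6 = α × (9.8 − 1.6).
3.9 = 8.2 α, so α = 0.4756.

The output elasticity of capital is 0.48.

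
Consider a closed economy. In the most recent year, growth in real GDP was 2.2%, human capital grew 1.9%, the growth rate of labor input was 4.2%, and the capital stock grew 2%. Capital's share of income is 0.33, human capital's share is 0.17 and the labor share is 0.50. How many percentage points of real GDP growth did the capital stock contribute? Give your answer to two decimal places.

Contribution = share × growth = 0.33 × 2 = 0.66 pp.

0.66 pp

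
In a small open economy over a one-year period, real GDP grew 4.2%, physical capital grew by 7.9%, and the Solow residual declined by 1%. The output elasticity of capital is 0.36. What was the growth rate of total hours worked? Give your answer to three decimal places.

3.681%

Labor's share = 1 − 0.36 = 0.64.
gY = gA + 0.36×7.9 + 0.64×g.
0.64×g = 4.2 + 1 − 2.844 = 2.356.
g = 2.356 / 0.64 = 3.68125%.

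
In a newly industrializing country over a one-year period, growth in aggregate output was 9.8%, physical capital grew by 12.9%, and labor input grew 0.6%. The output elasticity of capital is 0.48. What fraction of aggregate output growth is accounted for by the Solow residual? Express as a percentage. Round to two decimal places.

Labor's share = 1 − 0.48 = 0.52.
Physical capital: 0.48 × 12.9 = 6.192 pp.
Labor input: 0.52 × 0.6 = 0.312 pp.
TFP growth = 9.8 − 6.504 = 3.296%.
TFP share of growth = 3.296 / 9.8 × 100 = 33.6327%.

The Solow residual accounted for 33.63% of growth.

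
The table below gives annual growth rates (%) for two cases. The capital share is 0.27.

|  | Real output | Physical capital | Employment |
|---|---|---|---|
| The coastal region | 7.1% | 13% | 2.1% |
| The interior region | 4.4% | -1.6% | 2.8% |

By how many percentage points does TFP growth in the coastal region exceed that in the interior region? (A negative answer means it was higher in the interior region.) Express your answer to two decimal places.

Labor's share = 1 − 0.27 = 0.73.
The coastal region: TFP = 7.1 − 3.51 − 1.533 = 2.057%.
The interior region: TFP = 4.4 + 0.432 − 2.044 = 2.788%.
Difference = 2.057 − (2.788) = -0.731 pp.

-0.73 percentage points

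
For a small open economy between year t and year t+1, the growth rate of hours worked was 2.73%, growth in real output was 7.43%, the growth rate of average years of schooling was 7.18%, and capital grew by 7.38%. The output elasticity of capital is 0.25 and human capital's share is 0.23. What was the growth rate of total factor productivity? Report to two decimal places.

2.51%

Labor's share = 1 − 0.25 − 0.23 = 0.52.
Capital: 0.25 × 7.38 = 1.845 pp.
Average years of schooling: 0.23 × 7.18 = 1.6514 pp.
Hours worked: 0.52 × 2.73 = 1.4196 pp.
TFP growth = 7.43 − 4.916 = 2.514%.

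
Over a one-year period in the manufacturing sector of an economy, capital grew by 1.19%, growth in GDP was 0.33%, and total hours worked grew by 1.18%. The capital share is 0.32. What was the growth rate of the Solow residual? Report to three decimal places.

-0.853%

Labor's share = 1 − 0.32 = 0.68.
Capital: 0.32 × 1.19 = 0.3808 pp.
Total hours worked: 0.68 × 1.18 = 0.8024 pp.
TFP growth = 0.33 − 1.1832 = -0.8532%.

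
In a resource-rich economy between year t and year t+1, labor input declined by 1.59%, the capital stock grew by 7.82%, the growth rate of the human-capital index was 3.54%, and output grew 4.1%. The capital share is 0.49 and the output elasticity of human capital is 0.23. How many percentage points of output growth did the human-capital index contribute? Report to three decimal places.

0.814 pp

Contribution = share × growth = 0.23 × 3.54 = 0.8142 pp.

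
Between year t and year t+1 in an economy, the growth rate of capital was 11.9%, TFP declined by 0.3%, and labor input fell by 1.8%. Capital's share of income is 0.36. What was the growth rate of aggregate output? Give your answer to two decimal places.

2.83%

Labor's share = 1 − 0.36 = 0.64.
Capital: 0.36 × 11.9 = 4.284 pp.
Labor input: 0.64 × (-1.8) = -1.152 pp.
Output growth = -0.3 + 3.132 = 2.832%.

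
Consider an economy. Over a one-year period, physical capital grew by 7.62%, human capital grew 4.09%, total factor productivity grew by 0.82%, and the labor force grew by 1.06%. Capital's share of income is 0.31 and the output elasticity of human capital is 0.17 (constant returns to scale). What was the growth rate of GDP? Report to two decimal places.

Labor's share = 1 − 0.31 − 0.17 = 0.52.
Physical capital: 0.31 × 7.62 = 2.3622 pp.
Human capital: 0.17 × 4.09 = 0.6953 pp.
The labor force: 0.52 × 1.06 = 0.5512 pp.
Output growth = 0.82 + 3.6087 = 4.4287%.

4.43%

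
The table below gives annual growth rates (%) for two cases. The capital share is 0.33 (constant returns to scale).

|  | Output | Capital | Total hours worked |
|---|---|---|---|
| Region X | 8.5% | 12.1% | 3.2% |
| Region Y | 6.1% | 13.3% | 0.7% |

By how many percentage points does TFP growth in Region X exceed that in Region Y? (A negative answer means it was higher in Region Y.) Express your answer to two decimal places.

Labor's share = 1 − 0.33 = 0.67.
Region X: TFP = 8.5 − 3.993 − 2.144 = 2.363%.
Region Y: TFP = 6.1 − 4.389 − 0.469 = 1.242%.
Difference = 2.363 − (1.242) = 1.121 pp.

1.12 percentage points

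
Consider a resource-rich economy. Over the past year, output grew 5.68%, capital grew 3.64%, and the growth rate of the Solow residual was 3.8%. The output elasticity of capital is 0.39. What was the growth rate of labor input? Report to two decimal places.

0.75%

Labor's share = 1 − 0.39 = 0.61.
gY = gA + 0.39×3.64 + 0.61×g.
0.61×g = 5.68 − 3.8 − 1.4196 = 0.4604.
g = 0.4604 / 0.61 = 0.7548%.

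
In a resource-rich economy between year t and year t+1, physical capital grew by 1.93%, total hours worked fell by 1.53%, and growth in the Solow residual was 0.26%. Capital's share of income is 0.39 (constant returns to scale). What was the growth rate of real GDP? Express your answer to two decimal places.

0.08%

Labor's share = 1 − 0.39 = 0.61.
Physical capital: 0.39 × 1.93 = 0.7527 pp.
Total hours worked: 0.61 × (-1.53) = -0.9333 pp.
Output growth = 0.26 + (-0.1806) = 0.0794%.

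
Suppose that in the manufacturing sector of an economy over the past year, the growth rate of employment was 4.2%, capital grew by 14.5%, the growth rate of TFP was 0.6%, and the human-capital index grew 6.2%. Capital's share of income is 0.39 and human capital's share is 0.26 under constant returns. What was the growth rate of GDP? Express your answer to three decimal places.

Labor's share = 1 − 0.39 − 0.26 = 0.35.
Capital: 0.39 × 14.5 = 5.655 pp.
The human-capital index: 0.26 × 6.2 = 1.612 pp.
Employment: 0.35 × 4.2 = 1.47 pp.
Output growth = 0.6 + 8.737 = 9.337%.

GDP growth was 9.337%.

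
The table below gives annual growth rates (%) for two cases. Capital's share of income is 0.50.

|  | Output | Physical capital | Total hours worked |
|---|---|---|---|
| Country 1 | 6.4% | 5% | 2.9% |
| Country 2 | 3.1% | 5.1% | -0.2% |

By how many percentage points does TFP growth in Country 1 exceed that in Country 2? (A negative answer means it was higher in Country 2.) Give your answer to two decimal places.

Labor's share = 1 − 0.5 = 0.5.
Country 1: TFP = 6.4 − 2.5 − 1.45 = 2.45%.
Country 2: TFP = 3.1 − 2.55 + 0.1 = 0.65%.
Difference = 2.45 − (0.65) = 1.8 pp.

1.80 percentage points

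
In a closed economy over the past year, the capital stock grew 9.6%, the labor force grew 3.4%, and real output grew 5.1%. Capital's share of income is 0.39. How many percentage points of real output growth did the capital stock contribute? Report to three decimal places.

3.744

Contribution = share × growth = 0.39 × 9.6 = 3.744 pp.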